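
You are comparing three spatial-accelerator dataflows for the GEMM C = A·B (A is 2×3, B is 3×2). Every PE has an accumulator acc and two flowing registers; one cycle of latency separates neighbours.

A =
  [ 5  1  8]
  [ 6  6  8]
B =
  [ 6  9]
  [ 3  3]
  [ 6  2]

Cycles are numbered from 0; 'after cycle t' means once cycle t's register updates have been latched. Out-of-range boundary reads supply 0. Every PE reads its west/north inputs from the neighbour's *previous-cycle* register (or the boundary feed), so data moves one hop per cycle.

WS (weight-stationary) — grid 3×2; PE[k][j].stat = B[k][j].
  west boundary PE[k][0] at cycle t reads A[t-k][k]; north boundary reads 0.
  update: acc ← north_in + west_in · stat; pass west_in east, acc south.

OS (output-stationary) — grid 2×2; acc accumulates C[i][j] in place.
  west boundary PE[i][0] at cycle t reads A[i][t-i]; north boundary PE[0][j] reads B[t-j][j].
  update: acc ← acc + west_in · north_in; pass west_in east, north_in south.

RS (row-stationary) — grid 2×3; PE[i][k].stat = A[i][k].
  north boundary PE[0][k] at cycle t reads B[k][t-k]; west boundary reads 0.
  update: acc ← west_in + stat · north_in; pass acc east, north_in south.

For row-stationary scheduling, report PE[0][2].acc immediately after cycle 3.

RS on a 2×3 grid — tracing PE[0][2] and its feeders:
  0: (0,1).acc=0  regs=<0,0>
  0: (0,2).acc=0  regs=<0,0>
  1: (0,1).acc=33  regs=<33,3>
  1: (0,2).acc=0  regs=<0,0>
  2: (0,1).acc=48  regs=<48,3>
  2: (0,2).acc=81  regs=<81,6>
  3: (0,1).acc=0  regs=<0,0>
  3: (0,2).acc=64  regs=<64,2>

PE[0][2].acc = 64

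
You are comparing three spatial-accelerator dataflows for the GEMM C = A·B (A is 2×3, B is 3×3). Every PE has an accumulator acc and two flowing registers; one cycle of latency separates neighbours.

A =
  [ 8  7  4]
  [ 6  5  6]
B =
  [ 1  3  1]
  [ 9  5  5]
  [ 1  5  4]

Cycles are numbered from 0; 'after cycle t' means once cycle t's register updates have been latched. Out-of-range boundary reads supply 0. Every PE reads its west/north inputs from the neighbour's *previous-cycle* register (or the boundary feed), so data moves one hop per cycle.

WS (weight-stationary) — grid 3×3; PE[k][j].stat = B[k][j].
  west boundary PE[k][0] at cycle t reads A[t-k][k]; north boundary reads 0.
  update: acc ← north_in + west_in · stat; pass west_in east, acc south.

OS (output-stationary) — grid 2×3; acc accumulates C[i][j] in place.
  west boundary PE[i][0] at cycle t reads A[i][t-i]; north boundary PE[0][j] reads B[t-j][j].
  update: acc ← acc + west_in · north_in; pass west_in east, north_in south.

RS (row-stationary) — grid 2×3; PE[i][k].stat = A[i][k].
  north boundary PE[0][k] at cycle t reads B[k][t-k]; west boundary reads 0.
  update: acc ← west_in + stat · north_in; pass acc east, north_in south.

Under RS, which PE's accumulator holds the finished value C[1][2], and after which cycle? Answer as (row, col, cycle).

RS: C[1][2] accumulates in PE[1][2]:
  step 0 · PE1,2: acc=0; fwd→0 fwd↓0
  step 1 · PE1,2: acc=0; fwd→0 fwd↓0
  step 2 · PE1,2: acc=0; fwd→0 fwd↓0
  step 3 · PE1,2: acc=57; fwd→57 fwd↓1
  step 4 · PE1,2: acc=73; fwd→73 fwd↓5
  step 5 · PE1,2: acc=55; fwd→55 fwd↓4

(row, col, cycle) = (1, 2, 5)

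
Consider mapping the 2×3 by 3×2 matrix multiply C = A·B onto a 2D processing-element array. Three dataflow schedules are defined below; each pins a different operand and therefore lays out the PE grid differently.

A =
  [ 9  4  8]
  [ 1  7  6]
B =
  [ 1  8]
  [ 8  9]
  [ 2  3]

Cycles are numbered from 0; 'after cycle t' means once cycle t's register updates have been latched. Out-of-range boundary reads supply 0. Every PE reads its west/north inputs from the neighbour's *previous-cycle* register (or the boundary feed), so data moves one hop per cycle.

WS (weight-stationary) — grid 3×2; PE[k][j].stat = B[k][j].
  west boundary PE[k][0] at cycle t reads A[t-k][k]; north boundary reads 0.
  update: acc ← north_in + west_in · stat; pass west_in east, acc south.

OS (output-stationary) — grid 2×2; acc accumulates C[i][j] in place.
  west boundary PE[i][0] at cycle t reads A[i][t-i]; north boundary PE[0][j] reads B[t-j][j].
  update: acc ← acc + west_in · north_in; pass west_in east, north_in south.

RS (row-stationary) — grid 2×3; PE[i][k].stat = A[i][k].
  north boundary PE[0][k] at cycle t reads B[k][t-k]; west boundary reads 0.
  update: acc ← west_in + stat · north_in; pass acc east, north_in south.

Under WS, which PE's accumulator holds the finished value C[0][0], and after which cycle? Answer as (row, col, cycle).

(row, col, cycle) = (2, 0, 2)

WS — PE[2][0] is where C[0][0] collects:
  c0 r2c0: 0 / 0 / 0
  c1 r2c0: 0 / 0 / 0
  c2 r2c0: 57 / 8 / 57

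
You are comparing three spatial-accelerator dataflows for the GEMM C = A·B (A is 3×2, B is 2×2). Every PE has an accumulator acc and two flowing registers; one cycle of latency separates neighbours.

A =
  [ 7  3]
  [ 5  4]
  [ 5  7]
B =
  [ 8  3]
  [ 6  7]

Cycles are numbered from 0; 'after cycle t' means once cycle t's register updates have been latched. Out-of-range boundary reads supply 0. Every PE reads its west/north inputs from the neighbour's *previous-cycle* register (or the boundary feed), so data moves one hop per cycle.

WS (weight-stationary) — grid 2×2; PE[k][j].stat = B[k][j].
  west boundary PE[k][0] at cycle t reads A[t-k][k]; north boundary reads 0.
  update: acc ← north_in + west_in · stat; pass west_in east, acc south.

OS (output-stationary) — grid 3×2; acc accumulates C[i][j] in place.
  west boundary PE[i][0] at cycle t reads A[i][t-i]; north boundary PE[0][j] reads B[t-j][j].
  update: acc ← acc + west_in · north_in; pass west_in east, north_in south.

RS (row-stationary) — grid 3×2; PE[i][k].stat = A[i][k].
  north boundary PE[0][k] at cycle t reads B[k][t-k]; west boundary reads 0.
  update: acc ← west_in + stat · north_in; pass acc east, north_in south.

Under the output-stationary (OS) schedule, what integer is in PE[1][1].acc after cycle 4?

OS on a 3×2 grid — tracing PE[1][1] and its feeders:
  after 0 — PE[0][1] acc=0, pass-E 0, pass-S 0
  after 0 — PE[1][0] acc=0, pass-E 0, pass-S 0
  after 0 — PE[1][1] acc=0, pass-E 0, pass-S 0
  after 1 — PE[0][1] acc=21, pass-E 7, pass-S 3
  after 1 — PE[1][0] acc=40, pass-E 5, pass-S 8
  after 1 — PE[1][1] acc=0, pass-E 0, pass-S 0
  after 2 — PE[0][1] acc=42, pass-E 3, pass-S 7
  after 2 — PE[1][0] acc=64, pass-E 4, pass-S 6
  after 2 — PE[1][1] acc=15, pass-E 5, pass-S 3
  after 3 — PE[0][1] acc=42, pass-E 0, pass-S 0
  after 3 — PE[1][0] acc=64, pass-E 0, pass-S 0
  after 3 — PE[1][1] acc=43, pass-E 4, pass-S 7
  after 4 — PE[0][1] acc=42, pass-E 0, pass-S 0
  after 4 — PE[1][0] acc=64, pass-E 0, pass-S 0
  after 4 — PE[1][1] acc=43, pass-E 0, pass-S 0

PE[1][1].acc = 43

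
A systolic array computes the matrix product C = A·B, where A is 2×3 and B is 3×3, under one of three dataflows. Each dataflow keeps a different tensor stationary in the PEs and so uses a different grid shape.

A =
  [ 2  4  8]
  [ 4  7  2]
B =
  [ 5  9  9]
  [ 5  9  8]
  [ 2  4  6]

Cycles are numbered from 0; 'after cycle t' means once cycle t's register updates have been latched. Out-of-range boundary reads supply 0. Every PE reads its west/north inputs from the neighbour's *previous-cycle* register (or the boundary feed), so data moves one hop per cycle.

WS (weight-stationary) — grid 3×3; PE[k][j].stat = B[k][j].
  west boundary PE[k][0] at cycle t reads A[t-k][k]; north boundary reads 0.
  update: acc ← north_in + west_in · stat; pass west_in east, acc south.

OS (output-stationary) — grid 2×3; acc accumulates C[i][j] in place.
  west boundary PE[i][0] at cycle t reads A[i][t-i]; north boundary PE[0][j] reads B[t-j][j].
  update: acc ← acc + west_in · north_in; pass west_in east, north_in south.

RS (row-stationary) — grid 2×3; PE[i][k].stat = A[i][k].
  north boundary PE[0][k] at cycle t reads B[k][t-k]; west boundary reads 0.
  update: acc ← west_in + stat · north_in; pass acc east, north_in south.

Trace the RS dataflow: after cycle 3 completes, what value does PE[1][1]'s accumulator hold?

Tracing RS — 2×3 array, target PE[1][1]:
  cycle 0: PE[0][1] → acc 0, east 0, south 0
  cycle 0: PE[1][0] → acc 0, east 0, south 0
  cycle 0: PE[1][1] → acc 0, east 0, south 0
  cycle 1: PE[0][1] → acc 30, east 30, south 5
  cycle 1: PE[1][0] → acc 20, east 20, south 5
  cycle 1: PE[1][1] → acc 0, east 0, south 0
  cycle 2: PE[0][1] → acc 54, east 54, south 9
  cycle 2: PE[1][0] → acc 36, east 36, south 9
  cycle 2: PE[1][1] → acc 55, east 55, south 5
  cycle 3: PE[0][1] → acc 50, east 50, south 8
  cycle 3: PE[1][0] → acc 36, east 36, south 9
  cycle 3: PE[1][1] → acc 99, east 99, south 9

PE[1][1].acc = 99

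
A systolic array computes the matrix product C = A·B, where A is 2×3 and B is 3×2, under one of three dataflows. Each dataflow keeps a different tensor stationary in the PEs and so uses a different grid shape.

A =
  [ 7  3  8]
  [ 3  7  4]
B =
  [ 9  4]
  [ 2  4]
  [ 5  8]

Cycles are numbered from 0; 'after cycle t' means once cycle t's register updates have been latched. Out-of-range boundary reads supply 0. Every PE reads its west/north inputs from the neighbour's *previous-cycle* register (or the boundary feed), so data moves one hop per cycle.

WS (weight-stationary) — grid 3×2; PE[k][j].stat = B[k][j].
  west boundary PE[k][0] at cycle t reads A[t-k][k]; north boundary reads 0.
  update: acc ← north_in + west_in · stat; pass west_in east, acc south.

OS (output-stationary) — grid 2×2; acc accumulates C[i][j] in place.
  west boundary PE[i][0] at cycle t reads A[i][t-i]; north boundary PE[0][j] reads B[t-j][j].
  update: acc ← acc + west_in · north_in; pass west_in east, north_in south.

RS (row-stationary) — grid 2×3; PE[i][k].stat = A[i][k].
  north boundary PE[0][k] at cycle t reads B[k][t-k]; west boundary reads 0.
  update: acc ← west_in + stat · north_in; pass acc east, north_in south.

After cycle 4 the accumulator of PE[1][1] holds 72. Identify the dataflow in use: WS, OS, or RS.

dataflow = OS

Under WS (3×2), PE[1][1]:
  c0 r1c1: 0 / 0 / 0
  c1 r1c1: 0 / 0 / 0
  c2 r1c1: 40 / 3 / 40
  c3 r1c1: 40 / 7 / 40
  c4 r1c1: 0 / 0 / 0
Under OS (2×2), PE[1][1]:
  c0 r1c1: 0 / 0 / 0
  c1 r1c1: 0 / 0 / 0
  c2 r1c1: 12 / 3 / 4
  c3 r1c1: 40 / 7 / 4
  c4 r1c1: 72 / 4 / 8
Under RS (2×3), PE[1][1]:
  c0 r1c1: 0 / 0 / 0
  c1 r1c1: 0 / 0 / 0
  c2 r1c1: 41 / 41 / 2
  c3 r1c1: 40 / 40 / 4
  c4 r1c1: 0 / 0 / 0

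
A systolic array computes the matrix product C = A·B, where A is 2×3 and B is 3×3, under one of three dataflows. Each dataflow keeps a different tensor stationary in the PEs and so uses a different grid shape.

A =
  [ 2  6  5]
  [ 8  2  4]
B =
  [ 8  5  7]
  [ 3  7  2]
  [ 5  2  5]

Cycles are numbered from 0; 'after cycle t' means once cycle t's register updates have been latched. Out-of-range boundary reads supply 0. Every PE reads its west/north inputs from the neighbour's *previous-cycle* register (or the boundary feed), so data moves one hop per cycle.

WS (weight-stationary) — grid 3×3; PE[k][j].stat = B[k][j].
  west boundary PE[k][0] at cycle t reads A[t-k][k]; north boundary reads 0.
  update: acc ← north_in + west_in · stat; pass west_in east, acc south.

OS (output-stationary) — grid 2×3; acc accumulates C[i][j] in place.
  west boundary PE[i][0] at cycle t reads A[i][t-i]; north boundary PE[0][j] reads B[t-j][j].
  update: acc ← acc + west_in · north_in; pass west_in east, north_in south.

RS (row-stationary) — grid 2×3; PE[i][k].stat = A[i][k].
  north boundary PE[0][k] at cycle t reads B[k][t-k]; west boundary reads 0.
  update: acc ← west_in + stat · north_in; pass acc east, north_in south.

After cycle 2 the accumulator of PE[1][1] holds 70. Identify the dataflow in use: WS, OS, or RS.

dataflow = RS

WS (3×3 grid), PE[1][1]:
  step 0 · PE1,1: acc=0; fwd→0 fwd↓0
  step 1 · PE1,1: acc=0; fwd→0 fwd↓0
  step 2 · PE1,1: acc=52; fwd→6 fwd↓52
OS (2×3 grid), PE[1][1]:
  step 0 · PE1,1: acc=0; fwd→0 fwd↓0
  step 1 · PE1,1: acc=0; fwd→0 fwd↓0
  step 2 · PE1,1: acc=40; fwd→8 fwd↓5
RS (2×3 grid), PE[1][1]:
  step 0 · PE1,1: acc=0; fwd→0 fwd↓0
  step 1 · PE1,1: acc=0; fwd→0 fwd↓0
  step 2 · PE1,1: acc=70; fwd→70 fwd↓3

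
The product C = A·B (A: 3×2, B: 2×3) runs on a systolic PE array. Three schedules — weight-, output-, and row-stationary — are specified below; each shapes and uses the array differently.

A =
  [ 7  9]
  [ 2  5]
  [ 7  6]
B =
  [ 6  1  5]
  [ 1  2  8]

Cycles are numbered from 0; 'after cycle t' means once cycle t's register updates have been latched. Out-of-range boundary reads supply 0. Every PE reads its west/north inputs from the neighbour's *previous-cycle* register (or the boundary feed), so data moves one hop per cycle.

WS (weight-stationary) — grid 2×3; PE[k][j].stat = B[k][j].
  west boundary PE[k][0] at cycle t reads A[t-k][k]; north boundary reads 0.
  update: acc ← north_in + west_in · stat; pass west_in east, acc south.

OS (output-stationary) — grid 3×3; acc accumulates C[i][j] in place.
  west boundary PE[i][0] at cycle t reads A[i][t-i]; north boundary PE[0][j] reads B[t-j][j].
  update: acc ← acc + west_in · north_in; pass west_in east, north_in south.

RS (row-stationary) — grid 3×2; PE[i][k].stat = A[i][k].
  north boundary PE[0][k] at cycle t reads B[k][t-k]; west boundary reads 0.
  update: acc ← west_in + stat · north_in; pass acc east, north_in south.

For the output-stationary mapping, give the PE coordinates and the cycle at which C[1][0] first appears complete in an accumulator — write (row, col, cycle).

(row, col, cycle) = (1, 0, 2)

OS — PE[1][0] is where C[1][0] collects:
  c0 r1c0: 0 / 0 / 0
  c1 r1c0: 12 / 2 / 6
  c2 r1c0: 17 / 5 / 1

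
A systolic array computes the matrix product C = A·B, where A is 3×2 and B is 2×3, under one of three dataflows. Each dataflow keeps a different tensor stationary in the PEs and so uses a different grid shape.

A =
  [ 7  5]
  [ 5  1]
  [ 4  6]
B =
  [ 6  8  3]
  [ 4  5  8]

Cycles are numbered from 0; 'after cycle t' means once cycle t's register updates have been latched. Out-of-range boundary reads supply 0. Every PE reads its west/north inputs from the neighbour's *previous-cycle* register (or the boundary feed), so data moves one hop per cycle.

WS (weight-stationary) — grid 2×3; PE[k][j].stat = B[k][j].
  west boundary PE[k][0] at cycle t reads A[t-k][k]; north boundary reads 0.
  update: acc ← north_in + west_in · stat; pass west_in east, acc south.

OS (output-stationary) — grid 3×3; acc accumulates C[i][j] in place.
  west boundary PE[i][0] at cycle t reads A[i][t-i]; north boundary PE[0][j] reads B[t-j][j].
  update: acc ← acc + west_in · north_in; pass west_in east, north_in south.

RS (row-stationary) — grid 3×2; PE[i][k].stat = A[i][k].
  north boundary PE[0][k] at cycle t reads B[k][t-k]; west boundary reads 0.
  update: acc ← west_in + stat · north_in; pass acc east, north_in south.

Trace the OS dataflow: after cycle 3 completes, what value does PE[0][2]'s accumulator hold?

OS on a 3×3 grid — tracing PE[0][2] and its feeders:
  cycle 0: PE[0][1] → acc 0, east 0, south 0
  cycle 0: PE[0][2] → acc 0, east 0, south 0
  cycle 1: PE[0][1] → acc 56, east 7, south 8
  cycle 1: PE[0][2] → acc 0, east 0, south 0
  cycle 2: PE[0][1] → acc 81, east 5, south 5
  cycle 2: PE[0][2] → acc 21, east 7, south 3
  cycle 3: PE[0][1] → acc 81, east 0, south 0
  cycle 3: PE[0][2] → acc 61, east 5, south 8

PE[0][2].acc = 61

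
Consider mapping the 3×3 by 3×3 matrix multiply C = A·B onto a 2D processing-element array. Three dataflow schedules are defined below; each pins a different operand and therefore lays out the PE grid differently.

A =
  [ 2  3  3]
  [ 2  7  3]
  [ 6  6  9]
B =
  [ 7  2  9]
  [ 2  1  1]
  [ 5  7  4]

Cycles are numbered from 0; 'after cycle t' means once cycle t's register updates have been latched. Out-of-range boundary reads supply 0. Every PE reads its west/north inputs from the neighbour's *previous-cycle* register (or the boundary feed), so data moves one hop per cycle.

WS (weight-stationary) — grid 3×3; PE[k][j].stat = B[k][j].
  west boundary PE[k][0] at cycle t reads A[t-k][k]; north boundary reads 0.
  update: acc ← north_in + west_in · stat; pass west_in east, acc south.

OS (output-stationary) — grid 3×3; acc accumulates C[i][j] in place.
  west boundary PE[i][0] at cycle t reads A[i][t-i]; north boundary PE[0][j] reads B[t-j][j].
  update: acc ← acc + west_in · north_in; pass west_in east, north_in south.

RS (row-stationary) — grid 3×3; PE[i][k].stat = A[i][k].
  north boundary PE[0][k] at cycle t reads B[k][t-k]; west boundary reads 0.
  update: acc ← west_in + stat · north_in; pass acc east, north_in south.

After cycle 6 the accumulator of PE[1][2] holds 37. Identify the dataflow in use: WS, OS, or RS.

dataflow = OS

— WS: 3×3; PE[1][2] trace:
  [0] (1,2) acc=0 (h:0 v:0)
  [1] (1,2) acc=0 (h:0 v:0)
  [2] (1,2) acc=0 (h:0 v:0)
  [3] (1,2) acc=21 (h:3 v:21)
  [4] (1,2) acc=25 (h:7 v:25)
  [5] (1,2) acc=60 (h:6 v:60)
  [6] (1,2) acc=0 (h:0 v:0)
— OS: 3×3; PE[1][2] trace:
  [0] (1,2) acc=0 (h:0 v:0)
  [1] (1,2) acc=0 (h:0 v:0)
  [2] (1,2) acc=0 (h:0 v:0)
  [3] (1,2) acc=18 (h:2 v:9)
  [4] (1,2) acc=25 (h:7 v:1)
  [5] (1,2) acc=37 (h:3 v:4)
  [6] (1,2) acc=37 (h:0 v:0)
— RS: 3×3; PE[1][2] trace:
  [0] (1,2) acc=0 (h:0 v:0)
  [1] (1,2) acc=0 (h:0 v:0)
  [2] (1,2) acc=0 (h:0 v:0)
  [3] (1,2) acc=43 (h:43 v:5)
  [4] (1,2) acc=32 (h:32 v:7)
  [5] (1,2) acc=37 (h:37 v:4)
  [6] (1,2) acc=0 (h:0 v:0)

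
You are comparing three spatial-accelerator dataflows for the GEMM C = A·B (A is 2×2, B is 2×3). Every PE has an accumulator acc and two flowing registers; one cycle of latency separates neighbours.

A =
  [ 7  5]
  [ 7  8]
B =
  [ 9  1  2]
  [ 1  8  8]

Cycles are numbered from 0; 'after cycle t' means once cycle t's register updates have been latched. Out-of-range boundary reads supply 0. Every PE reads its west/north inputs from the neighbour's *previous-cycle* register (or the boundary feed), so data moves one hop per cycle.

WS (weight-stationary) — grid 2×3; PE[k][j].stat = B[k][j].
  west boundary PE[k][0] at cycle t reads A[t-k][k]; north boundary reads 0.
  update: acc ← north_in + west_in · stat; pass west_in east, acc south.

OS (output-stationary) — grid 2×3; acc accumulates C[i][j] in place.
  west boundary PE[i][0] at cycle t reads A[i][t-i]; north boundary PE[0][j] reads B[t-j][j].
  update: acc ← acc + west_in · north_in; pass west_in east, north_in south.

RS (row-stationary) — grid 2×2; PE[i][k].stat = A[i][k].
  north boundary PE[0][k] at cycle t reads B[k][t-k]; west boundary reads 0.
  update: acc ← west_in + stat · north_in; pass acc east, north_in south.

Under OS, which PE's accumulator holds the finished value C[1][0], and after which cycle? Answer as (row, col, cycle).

(row, col, cycle) = (1, 0, 2)

OS — PE[1][0] is where C[1][0] collects:
  [0] (1,0) acc=0 (h:0 v:0)
  [1] (1,0) acc=63 (h:7 v:9)
  [2] (1,0) acc=71 (h:8 v:1)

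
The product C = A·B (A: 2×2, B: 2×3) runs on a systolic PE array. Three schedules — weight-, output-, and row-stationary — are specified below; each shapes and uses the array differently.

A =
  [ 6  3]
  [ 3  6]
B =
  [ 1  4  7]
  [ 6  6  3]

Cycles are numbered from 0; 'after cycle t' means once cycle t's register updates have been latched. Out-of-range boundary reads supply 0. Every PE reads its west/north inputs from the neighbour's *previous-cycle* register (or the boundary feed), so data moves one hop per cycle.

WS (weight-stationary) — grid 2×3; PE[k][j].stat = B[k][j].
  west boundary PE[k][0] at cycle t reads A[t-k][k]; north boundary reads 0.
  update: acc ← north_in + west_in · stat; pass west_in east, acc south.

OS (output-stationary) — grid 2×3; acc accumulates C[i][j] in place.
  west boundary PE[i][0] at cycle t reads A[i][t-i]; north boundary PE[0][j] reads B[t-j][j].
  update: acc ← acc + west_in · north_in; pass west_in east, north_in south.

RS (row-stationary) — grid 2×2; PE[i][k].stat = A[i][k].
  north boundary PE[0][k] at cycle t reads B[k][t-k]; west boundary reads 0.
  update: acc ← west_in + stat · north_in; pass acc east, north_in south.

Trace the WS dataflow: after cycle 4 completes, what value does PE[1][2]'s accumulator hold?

PE[1][2].acc = 39

Tracing WS — 2×3 array, target PE[1][2]:
  t=0 PE[0][2]: acc=0 h=0 v=0
  t=0 PE[1][1]: acc=0 h=0 v=0
  t=0 PE[1][2]: acc=0 h=0 v=0
  t=1 PE[0][2]: acc=0 h=0 v=0
  t=1 PE[1][1]: acc=0 h=0 v=0
  t=1 PE[1][2]: acc=0 h=0 v=0
  t=2 PE[0][2]: acc=42 h=6 v=42
  t=2 PE[1][1]: acc=42 h=3 v=42
  t=2 PE[1][2]: acc=0 h=0 v=0
  t=3 PE[0][2]: acc=21 h=3 v=21
  t=3 PE[1][1]: acc=48 h=6 v=48
  t=3 PE[1][2]: acc=51 h=3 v=51
  t=4 PE[0][2]: acc=0 h=0 v=0
  t=4 PE[1][1]: acc=0 h=0 v=0
  t=4 PE[1][2]: acc=39 h=6 v=39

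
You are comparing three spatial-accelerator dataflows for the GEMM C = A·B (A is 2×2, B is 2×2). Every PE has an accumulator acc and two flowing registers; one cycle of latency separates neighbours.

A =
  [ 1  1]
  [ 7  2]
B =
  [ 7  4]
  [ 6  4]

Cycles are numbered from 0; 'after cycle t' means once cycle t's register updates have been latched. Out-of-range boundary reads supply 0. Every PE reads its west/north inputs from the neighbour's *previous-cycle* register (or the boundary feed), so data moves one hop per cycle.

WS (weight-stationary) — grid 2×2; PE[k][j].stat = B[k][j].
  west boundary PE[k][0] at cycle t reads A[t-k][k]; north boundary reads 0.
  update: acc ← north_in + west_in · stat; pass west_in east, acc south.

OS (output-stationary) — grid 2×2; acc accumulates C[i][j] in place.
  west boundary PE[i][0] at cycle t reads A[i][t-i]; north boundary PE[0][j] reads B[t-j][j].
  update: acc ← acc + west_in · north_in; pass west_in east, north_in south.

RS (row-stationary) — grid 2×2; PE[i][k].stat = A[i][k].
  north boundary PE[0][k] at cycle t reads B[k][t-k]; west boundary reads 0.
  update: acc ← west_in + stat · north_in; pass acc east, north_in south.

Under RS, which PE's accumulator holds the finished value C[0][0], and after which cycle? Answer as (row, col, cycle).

RS: C[0][0] accumulates in PE[0][1]:
  step 0 · PE0,1: acc=0; fwd→0 fwd↓0
  step 1 · PE0,1: acc=13; fwd→13 fwd↓6

(row, col, cycle) = (0, 1, 1)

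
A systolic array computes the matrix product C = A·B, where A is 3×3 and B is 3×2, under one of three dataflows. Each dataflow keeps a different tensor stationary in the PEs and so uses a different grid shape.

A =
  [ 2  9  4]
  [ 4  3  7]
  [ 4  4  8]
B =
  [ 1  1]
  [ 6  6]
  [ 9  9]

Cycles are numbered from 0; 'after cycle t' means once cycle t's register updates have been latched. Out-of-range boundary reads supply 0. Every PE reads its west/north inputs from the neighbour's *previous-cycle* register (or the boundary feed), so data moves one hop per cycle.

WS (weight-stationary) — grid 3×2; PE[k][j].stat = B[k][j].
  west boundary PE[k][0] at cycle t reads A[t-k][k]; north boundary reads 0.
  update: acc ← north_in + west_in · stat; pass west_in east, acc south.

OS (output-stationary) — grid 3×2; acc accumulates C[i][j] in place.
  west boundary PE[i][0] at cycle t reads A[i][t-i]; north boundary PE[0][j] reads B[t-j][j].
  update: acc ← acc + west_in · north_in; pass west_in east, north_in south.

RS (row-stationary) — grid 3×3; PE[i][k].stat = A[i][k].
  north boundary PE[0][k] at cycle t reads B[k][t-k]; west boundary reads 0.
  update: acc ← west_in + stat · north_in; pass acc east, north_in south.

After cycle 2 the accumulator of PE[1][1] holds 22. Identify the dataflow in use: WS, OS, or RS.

— WS: 3×2; PE[1][1] trace:
  @0  [1,1]  acc 0  |  →0  ↓0
  @1  [1,1]  acc 0  |  →0  ↓0
  @2  [1,1]  acc 56  |  →9  ↓56
— OS: 3×2; PE[1][1] trace:
  @0  [1,1]  acc 0  |  →0  ↓0
  @1  [1,1]  acc 0  |  →0  ↓0
  @2  [1,1]  acc 4  |  →4  ↓1
— RS: 3×3; PE[1][1] trace:
  @0  [1,1]  acc 0  |  →0  ↓0
  @1  [1,1]  acc 0  |  →0  ↓0
  @2  [1,1]  acc 22  |  →22  ↓6

dataflow = RS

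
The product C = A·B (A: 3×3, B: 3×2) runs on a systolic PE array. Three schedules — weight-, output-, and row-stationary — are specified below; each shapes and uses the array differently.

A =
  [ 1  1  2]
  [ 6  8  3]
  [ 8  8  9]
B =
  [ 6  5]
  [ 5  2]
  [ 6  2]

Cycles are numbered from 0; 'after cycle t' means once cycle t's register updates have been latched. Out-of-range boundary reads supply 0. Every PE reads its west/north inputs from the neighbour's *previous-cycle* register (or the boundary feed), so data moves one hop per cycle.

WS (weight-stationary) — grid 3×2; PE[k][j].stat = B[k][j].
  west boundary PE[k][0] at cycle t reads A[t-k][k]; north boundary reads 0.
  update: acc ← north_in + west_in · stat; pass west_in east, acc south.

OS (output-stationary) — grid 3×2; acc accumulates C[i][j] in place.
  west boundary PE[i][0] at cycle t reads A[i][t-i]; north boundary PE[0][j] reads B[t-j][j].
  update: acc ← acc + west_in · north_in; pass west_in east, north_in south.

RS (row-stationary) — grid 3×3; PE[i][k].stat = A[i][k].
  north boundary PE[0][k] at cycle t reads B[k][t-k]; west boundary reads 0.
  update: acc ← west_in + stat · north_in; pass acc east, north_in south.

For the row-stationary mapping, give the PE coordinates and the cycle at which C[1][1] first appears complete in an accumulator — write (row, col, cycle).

(row, col, cycle) = (1, 2, 4)

Under RS, C[1][1] lands at PE[1][2]:
  step 0 · PE1,2: acc=0; fwd→0 fwd↓0
  step 1 · PE1,2: acc=0; fwd→0 fwd↓0
  step 2 · PE1,2: acc=0; fwd→0 fwd↓0
  step 3 · PE1,2: acc=94; fwd→94 fwd↓6
  step 4 · PE1,2: acc=52; fwd→52 fwd↓2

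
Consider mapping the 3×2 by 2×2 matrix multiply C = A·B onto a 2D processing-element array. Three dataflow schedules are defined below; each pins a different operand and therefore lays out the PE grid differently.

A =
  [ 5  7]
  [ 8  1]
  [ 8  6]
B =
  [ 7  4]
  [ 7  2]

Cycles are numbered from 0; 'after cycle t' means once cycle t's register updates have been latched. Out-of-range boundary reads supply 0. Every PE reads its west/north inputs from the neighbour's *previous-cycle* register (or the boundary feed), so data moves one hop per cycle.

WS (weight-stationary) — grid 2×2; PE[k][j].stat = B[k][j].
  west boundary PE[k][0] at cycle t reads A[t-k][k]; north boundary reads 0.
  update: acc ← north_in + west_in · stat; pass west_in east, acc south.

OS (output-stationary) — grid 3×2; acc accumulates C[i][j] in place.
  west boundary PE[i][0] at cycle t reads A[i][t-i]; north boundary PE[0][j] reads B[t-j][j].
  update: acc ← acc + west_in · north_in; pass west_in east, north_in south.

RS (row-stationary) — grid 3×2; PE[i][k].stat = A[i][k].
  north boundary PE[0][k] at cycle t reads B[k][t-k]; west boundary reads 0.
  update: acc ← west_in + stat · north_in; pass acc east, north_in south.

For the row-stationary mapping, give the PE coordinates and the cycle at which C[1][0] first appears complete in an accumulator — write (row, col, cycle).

RS: C[1][0] accumulates in PE[1][1]:
  step 0 · PE1,1: acc=0; fwd→0 fwd↓0
  step 1 · PE1,1: acc=0; fwd→0 fwd↓0
  step 2 · PE1,1: acc=63; fwd→63 fwd↓7

(row, col, cycle) = (1, 1, 2)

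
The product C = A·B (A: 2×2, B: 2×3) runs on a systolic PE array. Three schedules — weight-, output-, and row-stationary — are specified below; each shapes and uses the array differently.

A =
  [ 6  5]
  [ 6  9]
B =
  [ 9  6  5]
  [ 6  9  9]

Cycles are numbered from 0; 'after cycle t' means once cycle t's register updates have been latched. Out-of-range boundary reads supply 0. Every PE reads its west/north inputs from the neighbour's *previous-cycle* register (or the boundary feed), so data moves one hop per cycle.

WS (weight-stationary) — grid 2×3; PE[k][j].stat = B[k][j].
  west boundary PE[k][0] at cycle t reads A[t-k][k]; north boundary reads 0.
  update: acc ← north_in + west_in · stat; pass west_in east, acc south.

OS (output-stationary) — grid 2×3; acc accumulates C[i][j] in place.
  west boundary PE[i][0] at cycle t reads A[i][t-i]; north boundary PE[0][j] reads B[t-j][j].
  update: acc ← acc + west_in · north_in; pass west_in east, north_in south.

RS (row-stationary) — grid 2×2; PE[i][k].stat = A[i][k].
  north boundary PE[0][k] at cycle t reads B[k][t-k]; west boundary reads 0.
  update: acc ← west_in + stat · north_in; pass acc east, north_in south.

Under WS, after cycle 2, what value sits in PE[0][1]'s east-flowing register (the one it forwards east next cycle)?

WS (2×3). Following PE[0][1] plus its west/north inputs:
  after 0 — PE[0][0] acc=54, pass-E 6, pass-S 54
  after 0 — PE[0][1] acc=0, pass-E 0, pass-S 0
  after 1 — PE[0][0] acc=54, pass-E 6, pass-S 54
  after 1 — PE[0][1] acc=36, pass-E 6, pass-S 36
  after 2 — PE[0][0] acc=0, pass-E 0, pass-S 0
  after 2 — PE[0][1] acc=36, pass-E 6, pass-S 36

register = 6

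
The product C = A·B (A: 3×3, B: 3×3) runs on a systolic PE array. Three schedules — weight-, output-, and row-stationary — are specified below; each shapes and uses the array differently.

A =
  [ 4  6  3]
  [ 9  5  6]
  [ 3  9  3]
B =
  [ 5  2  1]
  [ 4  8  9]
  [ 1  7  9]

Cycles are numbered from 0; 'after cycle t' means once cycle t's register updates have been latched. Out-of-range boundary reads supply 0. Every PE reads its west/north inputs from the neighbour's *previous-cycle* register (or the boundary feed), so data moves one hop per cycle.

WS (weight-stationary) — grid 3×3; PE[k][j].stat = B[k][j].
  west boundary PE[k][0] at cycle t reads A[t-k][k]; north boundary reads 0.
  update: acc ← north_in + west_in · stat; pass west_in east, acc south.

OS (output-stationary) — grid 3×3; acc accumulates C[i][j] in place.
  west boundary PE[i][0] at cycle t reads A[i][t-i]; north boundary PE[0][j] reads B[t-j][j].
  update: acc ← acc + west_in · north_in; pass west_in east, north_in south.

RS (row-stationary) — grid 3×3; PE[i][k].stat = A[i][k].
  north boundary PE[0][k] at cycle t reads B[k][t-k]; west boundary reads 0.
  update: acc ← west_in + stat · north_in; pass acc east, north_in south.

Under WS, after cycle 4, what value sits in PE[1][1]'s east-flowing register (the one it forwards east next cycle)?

Tracing WS — 3×3 array, target PE[1][1]:
  t=0 PE[0][1]: acc=0 h=0 v=0
  t=0 PE[1][0]: acc=0 h=0 v=0
  t=0 PE[1][1]: acc=0 h=0 v=0
  t=1 PE[0][1]: acc=8 h=4 v=8
  t=1 PE[1][0]: acc=44 h=6 v=44
  t=1 PE[1][1]: acc=0 h=0 v=0
  t=2 PE[0][1]: acc=18 h=9 v=18
  t=2 PE[1][0]: acc=65 h=5 v=65
  t=2 PE[1][1]: acc=56 h=6 v=56
  t=3 PE[0][1]: acc=6 h=3 v=6
  t=3 PE[1][0]: acc=51 h=9 v=51
  t=3 PE[1][1]: acc=58 h=5 v=58
  t=4 PE[0][1]: acc=0 h=0 v=0
  t=4 PE[1][0]: acc=0 h=0 v=0
  t=4 PE[1][1]: acc=78 h=9 v=78

register = 9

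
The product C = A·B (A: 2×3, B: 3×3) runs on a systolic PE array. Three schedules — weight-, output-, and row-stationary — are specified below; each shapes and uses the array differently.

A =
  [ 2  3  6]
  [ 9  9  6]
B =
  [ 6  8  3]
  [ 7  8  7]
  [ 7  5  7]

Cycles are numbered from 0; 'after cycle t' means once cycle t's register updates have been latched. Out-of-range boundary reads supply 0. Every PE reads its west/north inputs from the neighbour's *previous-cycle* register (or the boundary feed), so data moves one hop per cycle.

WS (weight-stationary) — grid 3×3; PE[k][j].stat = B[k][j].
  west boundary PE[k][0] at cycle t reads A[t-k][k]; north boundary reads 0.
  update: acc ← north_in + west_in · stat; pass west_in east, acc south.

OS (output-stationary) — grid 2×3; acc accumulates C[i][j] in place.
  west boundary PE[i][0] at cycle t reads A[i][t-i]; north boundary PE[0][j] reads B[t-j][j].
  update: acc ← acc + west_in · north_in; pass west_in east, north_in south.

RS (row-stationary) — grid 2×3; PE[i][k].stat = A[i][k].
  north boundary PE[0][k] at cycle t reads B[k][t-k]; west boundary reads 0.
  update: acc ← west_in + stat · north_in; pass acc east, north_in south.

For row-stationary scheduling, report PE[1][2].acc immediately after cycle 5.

RS 2×3: PE[1][2] cycle-by-cycle (with neighbour feeds):
  t=0 PE[0][2]: acc=0 h=0 v=0
  t=0 PE[1][1]: acc=0 h=0 v=0
  t=0 PE[1][2]: acc=0 h=0 v=0
  t=1 PE[0][2]: acc=0 h=0 v=0
  t=1 PE[1][1]: acc=0 h=0 v=0
  t=1 PE[1][2]: acc=0 h=0 v=0
  t=2 PE[0][2]: acc=75 h=75 v=7
  t=2 PE[1][1]: acc=117 h=117 v=7
  t=2 PE[1][2]: acc=0 h=0 v=0
  t=3 PE[0][2]: acc=70 h=70 v=5
  t=3 PE[1][1]: acc=144 h=144 v=8
  t=3 PE[1][2]: acc=159 h=159 v=7
  t=4 PE[0][2]: acc=69 h=69 v=7
  t=4 PE[1][1]: acc=90 h=90 v=7
  t=4 PE[1][2]: acc=174 h=174 v=5
  t=5 PE[0][2]: acc=0 h=0 v=0
  t=5 PE[1][1]: acc=0 h=0 v=0
  t=5 PE[1][2]: acc=132 h=132 v=7

PE[1][2].acc = 132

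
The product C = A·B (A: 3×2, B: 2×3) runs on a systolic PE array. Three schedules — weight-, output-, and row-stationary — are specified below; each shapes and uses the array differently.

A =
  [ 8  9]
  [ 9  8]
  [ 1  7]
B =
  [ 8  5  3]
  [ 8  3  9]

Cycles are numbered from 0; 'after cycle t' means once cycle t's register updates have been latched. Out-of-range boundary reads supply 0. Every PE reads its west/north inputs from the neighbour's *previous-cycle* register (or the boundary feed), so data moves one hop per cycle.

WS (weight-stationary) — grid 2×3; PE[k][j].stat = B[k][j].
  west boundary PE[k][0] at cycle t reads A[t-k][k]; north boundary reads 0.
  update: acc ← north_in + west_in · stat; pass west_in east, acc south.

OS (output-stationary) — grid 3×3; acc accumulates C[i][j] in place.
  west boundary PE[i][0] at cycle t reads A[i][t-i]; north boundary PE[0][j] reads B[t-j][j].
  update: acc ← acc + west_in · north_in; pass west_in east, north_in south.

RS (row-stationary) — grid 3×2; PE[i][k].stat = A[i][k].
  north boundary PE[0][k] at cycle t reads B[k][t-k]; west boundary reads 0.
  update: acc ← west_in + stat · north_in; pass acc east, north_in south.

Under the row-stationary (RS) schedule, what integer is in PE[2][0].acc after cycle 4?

PE[2][0].acc = 3

Tracing RS — 3×2 array, target PE[2][0]:
  after 0 — PE[1][0] acc=0, pass-E 0, pass-S 0
  after 0 — PE[2][0] acc=0, pass-E 0, pass-S 0
  after 1 — PE[1][0] acc=72, pass-E 72, pass-S 8
  after 1 — PE[2][0] acc=0, pass-E 0, pass-S 0
  after 2 — PE[1][0] acc=45, pass-E 45, pass-S 5
  after 2 — PE[2][0] acc=8, pass-E 8, pass-S 8
  after 3 — PE[1][0] acc=27, pass-E 27, pass-S 3
  after 3 — PE[2][0] acc=5, pass-E 5, pass-S 5
  after 4 — PE[1][0] acc=0, pass-E 0, pass-S 0
  after 4 — PE[2][0] acc=3, pass-E 3, pass-S 3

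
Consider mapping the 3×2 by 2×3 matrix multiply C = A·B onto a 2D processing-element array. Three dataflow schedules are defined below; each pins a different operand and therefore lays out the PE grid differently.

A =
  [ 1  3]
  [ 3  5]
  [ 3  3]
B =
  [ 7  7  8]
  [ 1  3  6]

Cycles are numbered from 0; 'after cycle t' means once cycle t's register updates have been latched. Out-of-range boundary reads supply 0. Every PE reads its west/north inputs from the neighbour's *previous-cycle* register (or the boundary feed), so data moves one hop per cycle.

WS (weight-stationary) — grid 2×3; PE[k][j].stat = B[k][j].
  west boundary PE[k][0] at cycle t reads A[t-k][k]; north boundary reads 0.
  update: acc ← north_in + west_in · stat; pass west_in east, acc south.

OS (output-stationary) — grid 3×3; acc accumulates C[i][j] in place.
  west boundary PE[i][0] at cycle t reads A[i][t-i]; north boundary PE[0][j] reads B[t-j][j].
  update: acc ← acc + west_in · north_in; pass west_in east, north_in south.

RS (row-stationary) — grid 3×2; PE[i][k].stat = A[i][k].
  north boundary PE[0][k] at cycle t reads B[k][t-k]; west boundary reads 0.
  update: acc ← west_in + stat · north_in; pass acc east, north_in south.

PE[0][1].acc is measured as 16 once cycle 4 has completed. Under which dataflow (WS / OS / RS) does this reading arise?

WS (2×3 grid), PE[0][1]:
  0: (0,1).acc=0  regs=<0,0>
  1: (0,1).acc=7  regs=<1,7>
  2: (0,1).acc=21  regs=<3,21>
  3: (0,1).acc=21  regs=<3,21>
  4: (0,1).acc=0  regs=<0,0>
OS (3×3 grid), PE[0][1]:
  0: (0,1).acc=0  regs=<0,0>
  1: (0,1).acc=7  regs=<1,7>
  2: (0,1).acc=16  regs=<3,3>
  3: (0,1).acc=16  regs=<0,0>
  4: (0,1).acc=16  regs=<0,0>
RS (3×2 grid), PE[0][1]:
  0: (0,1).acc=0  regs=<0,0>
  1: (0,1).acc=10  regs=<10,1>
  2: (0,1).acc=16  regs=<16,3>
  3: (0,1).acc=26  regs=<26,6>
  4: (0,1).acc=0  regs=<0,0>

dataflow = OS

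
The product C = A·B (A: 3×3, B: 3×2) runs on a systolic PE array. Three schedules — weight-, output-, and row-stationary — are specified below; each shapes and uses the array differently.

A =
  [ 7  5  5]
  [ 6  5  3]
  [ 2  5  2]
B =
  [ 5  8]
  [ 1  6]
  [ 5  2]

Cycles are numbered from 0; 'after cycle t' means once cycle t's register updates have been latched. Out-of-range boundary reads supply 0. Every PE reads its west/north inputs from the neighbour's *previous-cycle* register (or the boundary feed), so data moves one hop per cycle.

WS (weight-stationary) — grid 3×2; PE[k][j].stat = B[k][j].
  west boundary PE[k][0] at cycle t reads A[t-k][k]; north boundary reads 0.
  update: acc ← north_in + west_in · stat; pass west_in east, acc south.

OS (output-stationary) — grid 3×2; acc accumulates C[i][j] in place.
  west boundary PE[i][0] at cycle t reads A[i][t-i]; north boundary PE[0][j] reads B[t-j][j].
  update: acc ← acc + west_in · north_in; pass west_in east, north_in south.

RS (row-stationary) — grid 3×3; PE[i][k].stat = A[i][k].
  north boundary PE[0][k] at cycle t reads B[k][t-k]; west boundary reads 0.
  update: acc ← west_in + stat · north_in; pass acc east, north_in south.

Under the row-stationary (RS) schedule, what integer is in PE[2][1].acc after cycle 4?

PE[2][1].acc = 46

RS on a 3×3 grid — tracing PE[2][1] and its feeders:
  cycle 0: PE[1][1] → acc 0, east 0, south 0
  cycle 0: PE[2][0] → acc 0, east 0, south 0
  cycle 0: PE[2][1] → acc 0, east 0, south 0
  cycle 1: PE[1][1] → acc 0, east 0, south 0
  cycle 1: PE[2][0] → acc 0, east 0, south 0
  cycle 1: PE[2][1] → acc 0, east 0, south 0
  cycle 2: PE[1][1] → acc 35, east 35, south 1
  cycle 2: PE[2][0] → acc 10, east 10, south 5
  cycle 2: PE[2][1] → acc 0, east 0, south 0
  cycle 3: PE[1][1] → acc 78, east 78, south 6
  cycle 3: PE[2][0] → acc 16, east 16, south 8
  cycle 3: PE[2][1] → acc 15, east 15, south 1
  cycle 4: PE[1][1] → acc 0, east 0, south 0
  cycle 4: PE[2][0] → acc 0, east 0, south 0
  cycle 4: PE[2][1] → acc 46, east 46, south 6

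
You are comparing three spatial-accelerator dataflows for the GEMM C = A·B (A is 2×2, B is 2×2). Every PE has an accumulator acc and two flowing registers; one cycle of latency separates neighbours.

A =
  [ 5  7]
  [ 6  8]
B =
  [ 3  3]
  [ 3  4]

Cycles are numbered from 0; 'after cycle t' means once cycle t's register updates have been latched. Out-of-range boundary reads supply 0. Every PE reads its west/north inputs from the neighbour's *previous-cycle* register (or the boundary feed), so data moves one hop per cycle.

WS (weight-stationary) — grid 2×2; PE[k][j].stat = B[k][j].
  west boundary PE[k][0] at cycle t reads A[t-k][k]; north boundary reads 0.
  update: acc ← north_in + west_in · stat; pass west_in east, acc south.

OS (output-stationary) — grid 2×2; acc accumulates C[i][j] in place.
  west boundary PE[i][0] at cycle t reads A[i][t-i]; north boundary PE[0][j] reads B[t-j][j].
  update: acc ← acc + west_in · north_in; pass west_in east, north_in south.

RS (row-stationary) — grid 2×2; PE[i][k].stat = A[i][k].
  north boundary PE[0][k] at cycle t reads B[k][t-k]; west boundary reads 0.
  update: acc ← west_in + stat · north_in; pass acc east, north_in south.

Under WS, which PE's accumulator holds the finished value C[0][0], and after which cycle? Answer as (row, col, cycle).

(row, col, cycle) = (1, 0, 1)

WS: C[0][0] accumulates in PE[1][0]:
  @0  [1,0]  acc 0  |  →0  ↓0
  @1  [1,0]  acc 36  |  →7  ↓36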